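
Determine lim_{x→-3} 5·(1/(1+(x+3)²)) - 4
Direct substitution at x = -3 gives 1.

Final answer: 1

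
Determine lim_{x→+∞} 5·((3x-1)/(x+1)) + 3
Evaluate the dominant behaviour as x → +∞; each term tends to a finite value or vanishes.
Limit = 18.

Final answer: 18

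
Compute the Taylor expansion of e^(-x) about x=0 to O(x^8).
-x^7/5040 + x^6/720 - x^5/120 + x^4/24 - x^3/6 + x^2/2 - x + 1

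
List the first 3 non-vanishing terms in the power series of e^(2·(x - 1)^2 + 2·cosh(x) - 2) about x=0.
11·x^2·e^(2) - 4·x·e^(2) + e^(2)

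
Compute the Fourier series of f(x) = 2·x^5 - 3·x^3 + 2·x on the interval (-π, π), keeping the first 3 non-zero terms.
(-86·π^2 + 4·π^4 + 520)·sin(x) + (-2·π^4 - 43/2 + 13·π^2)·sin(2·x) + (-134·π^2/27 + 376/81 + 4·π^4/3)·sin(3·x)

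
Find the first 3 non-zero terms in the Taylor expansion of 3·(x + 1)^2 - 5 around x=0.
3·x^2 + 6·x - 2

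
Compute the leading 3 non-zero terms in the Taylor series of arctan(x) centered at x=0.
x^5/5 - x^3/3 + x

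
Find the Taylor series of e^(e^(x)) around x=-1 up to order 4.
e^(e^(-1)) + e^(-1)·e^(e^(-1))·(x + 1) + (e^(e^(-1)) + e·e^(e^(-1)))·e^(-2)·(x + 1)^2/2 + (e^(e^(-1)) + e^(2)·e^(e^(-1)) + 3·e·e^(e^(-1)))·e^(-3)·(x + 1)^3/6 + (e^(e^(-1)) + 6·e·e^(e^(-1)) + e^(3)·e^(e^(-1)) + 7·e^(2)·e^(e^(-1)))·e^(-4)·(x + 1)^4/24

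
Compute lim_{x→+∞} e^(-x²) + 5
Evaluate the dominant behaviour as x → +∞; each term tends to a finite value or vanishes.
Limit = 5.

Final answer: 5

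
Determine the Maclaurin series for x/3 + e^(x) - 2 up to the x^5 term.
x^5/120 + x^4/24 + x^3/6 + x^2/2 + 4·x/3 - 1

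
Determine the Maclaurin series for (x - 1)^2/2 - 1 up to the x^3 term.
x^2/2 - x - 1/2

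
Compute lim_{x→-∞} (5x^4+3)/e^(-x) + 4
The quotient is an ∞/∞ indeterminate form as x → -∞.
Compare growth rates of the dominant terms (exponentials ≫ polynomials ≫ logarithms), or apply L'Hôpital's rule; the quotient → 0.
Adding the constant: 0 + 4 = 4. Limit = 4.

Final answer: 4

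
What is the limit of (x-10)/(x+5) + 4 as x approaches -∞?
Evaluate the dominant behaviour as x → -∞; each term tends to a finite value or vanishes.
Limit = 5.

Final answer: 5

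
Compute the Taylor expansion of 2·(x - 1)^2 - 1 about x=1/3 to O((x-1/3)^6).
-1/9 - 8·(x - 1/3)/3 + 2·(x - 1/3)^2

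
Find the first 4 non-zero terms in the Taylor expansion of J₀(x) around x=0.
-x^6/2304 + x^4/64 - x^2/4 + 1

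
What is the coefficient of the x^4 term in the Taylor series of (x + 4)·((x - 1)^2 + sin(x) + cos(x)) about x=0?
Expand to order 4: (x + 4)·((x - 1)^2 + sin(x) + cos(x)) = -x^3/6 + x^2 - 2·x + 8 + O(x^5).
The coefficient of x^4 is 0.

Final answer: 0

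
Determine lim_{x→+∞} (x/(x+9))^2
As x → +∞: x/(x+9) = 1/(1 + 9/x) → 1, and the 2nd power of a limit-1 base also → 1.
Limit = 1.

Final answer: 1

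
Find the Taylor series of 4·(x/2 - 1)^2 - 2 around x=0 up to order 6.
x^2 - 4·x + 2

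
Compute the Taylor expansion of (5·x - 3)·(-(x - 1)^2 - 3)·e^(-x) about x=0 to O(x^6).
-117·x^5/20 + 49·x^4/3 - 33·x^3 + 45·x^2 - 38·x + 12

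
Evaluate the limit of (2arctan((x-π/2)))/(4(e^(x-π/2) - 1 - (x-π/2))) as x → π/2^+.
Both numerator and denominator → 0 as x → π/2^+; this is a 0/0 indeterminate form.
Expand each to leading order near x = π/2: numerator ~ 2·(x - π/2), denominator ~ 2·(x - π/2)^2.
The limit of the ratio is ∞.

Final answer: ∞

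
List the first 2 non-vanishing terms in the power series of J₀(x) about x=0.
1 - x^2/4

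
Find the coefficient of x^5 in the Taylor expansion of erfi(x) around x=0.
Expand to order 5: erfi(x) = x^5/(5·√(π)) + 2·x^3/(3·√(π)) + 2·x/√(π) + O(x^6).
The coefficient of x^5 is 1/(5·√(π)).

Final answer: 1/(5·√(π))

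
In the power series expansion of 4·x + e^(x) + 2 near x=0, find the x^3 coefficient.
Expand to order 3: 4·x + e^(x) + 2 = x^3/6 + x^2/2 + 5·x + 3 + O(x^4).
The coefficient of x^3 is 1/6.

Final answer: 1/6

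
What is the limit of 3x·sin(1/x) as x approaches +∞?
As x → +∞: let u = 1/x → 0⁺; then 3·x·sin(1/x) = 3·1·sin(u)/u → 3·1·1 = 3.
Limit = 3.

Final answer: 3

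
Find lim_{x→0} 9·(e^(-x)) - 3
Direct substitution at x = 0 gives 6.

Final answer: 6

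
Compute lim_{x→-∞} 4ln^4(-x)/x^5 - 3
The quotient is an ∞/∞ indeterminate form as x → -∞.
Compare growth rates of the dominant terms (exponentials ≫ polynomials ≫ logarithms), or apply L'Hôpital's rule; the quotient → 0.
Adding the constant: 0 - 3 = -3. Limit = -3.

Final answer: -3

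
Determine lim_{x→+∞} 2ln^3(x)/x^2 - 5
The quotient is an ∞/∞ indeterminate form as x → +∞.
The polynomial denominator x^2 dominates the logarithmic numerator (any positive power of x ≫ ln^3(x) as x → ∞), so the quotient → 0.
Adding the constant: 0 - 5 = -5. Limit = -5.

Final answer: -5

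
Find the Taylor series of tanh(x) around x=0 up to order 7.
-17·x^7/315 + 2·x^5/15 - x^3/3 + x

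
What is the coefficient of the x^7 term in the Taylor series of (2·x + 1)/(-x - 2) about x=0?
Expand to order 7: (2·x + 1)/(-x - 2) = -3·x^7/256 + 3·x^6/128 - 3·x^5/64 + 3·x^4/32 - 3·x^3/16 + 3·x^2/8 - 3·x/4 - 1/2 + O(x^8).
The coefficient of x^7 is -3/256.

Final answer: -3/256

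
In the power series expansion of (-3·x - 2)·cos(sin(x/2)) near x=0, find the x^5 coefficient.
Expand to order 5: (-3·x - 2)·cos(sin(x/2)) = -5·x^5/128 - 5·x^4/192 + 3·x^3/8 + x^2/4 - 3·x - 2 + O(x^6).
The coefficient of x^5 is -5/128.

Final answer: -5/128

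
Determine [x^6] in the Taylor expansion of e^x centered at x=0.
Expand to order 6: e^x = x^6/720 + x^5/120 + x^4/24 + x^3/6 + x^2/2 + x + 1 + O(x^7).
The coefficient of x^6 is 1/720.

Final answer: 1/720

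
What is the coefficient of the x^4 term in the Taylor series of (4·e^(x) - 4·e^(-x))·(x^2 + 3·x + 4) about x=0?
Expand to order 4: (4·e^(x) - 4·e^(-x))·(x^2 + 3·x + 4) = 4·x^4 + 40·x^3/3 + 24·x^2 + 32·x + O(x^5).
The coefficient of x^4 is 4.

Final answer: 4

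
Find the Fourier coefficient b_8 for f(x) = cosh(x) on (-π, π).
b_8 = (1/π) ∫_{-π}^{π} f(x)·sin(8x) dx.
Evaluate the integral (use parity and integration by parts as needed): b_8 = 0.

Final answer: 0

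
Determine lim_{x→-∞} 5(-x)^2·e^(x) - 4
The product is a 0·∞ indeterminate form at x → -∞.
Rewrite the product as 5(-x)^2 / e^(-x) (an ∞/∞ form) and apply L'Hôpital, or use the standard hierarchy e^(|x|) ≫ |(-x)^2| as x → -∞.
The indeterminate product → 0, so the limit = -4.

Final answer: -4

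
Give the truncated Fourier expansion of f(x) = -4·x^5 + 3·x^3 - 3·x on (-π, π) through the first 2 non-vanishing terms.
(-1002 - 8·π^4 + 166·π^2)·sin(x) + (-23·π^2 + 75/2 + 4·π^4)·sin(2·x)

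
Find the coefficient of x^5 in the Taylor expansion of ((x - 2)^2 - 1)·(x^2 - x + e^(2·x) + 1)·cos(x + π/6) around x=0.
Expand to order 5: ((x - 2)^2 - 1)·(x^2 - x + e^(2·x) + 1)·cos(x + π/6) = x^5·(29/40 + 331·√(3)/240) + x^4·(37/12 - 43·√(3)/24) + x^3·(-9·√(3)/4 - 3) + x^2·(5/2 + 2·√(3)) + x·(-5·√(3)/2 - 3) + 3·√(3) + O(x^6).
The coefficient of x^5 is 29/40 + 331·√(3)/240.

Final answer: 29/40 + 331·√(3)/240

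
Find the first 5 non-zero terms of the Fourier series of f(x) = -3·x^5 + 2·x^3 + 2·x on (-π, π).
(-740 - 6·π^4 + 124·π^2)·sin(x) + (-17·π^2 + 47/2 + 3·π^4)·sin(2·x) + (-2·π^4 - 68/27 + 52·π^2/9)·sin(3·x) + (-23·π^2/8 + 5/64 + 3·π^4/2)·sin(4·x) + (-6·π^4/5 + 236/625 + 44·π^2/25)·sin(5·x)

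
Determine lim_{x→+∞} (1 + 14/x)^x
As x → +∞: this is the defining limit (1 + 14/x)^x → e^14.
Limit = e^(14).

Final answer: e^(14)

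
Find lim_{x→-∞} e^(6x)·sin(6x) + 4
Evaluate the dominant behaviour as x → -∞; each term tends to a finite value or vanishes.
Limit = 4.

Final answer: 4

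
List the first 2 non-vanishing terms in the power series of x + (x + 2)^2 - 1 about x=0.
5·x + 3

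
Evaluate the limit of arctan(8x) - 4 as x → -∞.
Evaluate the dominant behaviour as x → -∞; each term tends to a finite value or vanishes.
Limit = -4 - π/2.

Final answer: -4 - π/2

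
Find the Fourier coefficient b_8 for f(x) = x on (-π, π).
b_8 = (1/π) ∫_{-π}^{π} f(x)·sin(8x) dx.
Evaluate the integral (use parity and integration by parts as needed): b_8 = -1/4.

Final answer: -1/4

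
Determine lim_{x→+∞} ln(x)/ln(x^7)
This is an ∞/∞ indeterminate form as x → +∞.
Write ln(x^7) = 7·ln(x), reducing the quotient to 1/7.
Limit = 1/7.

Final answer: 1/7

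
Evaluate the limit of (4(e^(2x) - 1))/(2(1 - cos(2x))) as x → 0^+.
Both numerator and denominator → 0 as x → 0^+; this is a 0/0 indeterminate form.
Expand each to leading order near x = 0: numerator ~ 8·x, denominator ~ 4·x^2.
The limit of the ratio is ∞.

Final answer: ∞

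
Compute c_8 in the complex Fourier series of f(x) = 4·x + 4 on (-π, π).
Compute the real Fourier coefficients first: a_8 = 0, b_8 = -1.
Then c_8 = (a_8 − i·b_8)/2 = i/2.

Final answer: i/2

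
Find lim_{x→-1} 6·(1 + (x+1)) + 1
Direct substitution at x = -1 gives 7.

Final answer: 7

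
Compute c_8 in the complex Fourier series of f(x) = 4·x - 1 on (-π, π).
Compute the real Fourier coefficients first: a_8 = 0, b_8 = -1.
Then c_8 = (a_8 − i·b_8)/2 = i/2.

Final answer: i/2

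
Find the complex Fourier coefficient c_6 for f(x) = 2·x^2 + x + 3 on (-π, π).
Compute the real Fourier coefficients first: a_6 = 2/9, b_6 = -1/3.
Then c_6 = (a_6 − i·b_6)/2 = 1/9 + i/6.

Final answer: 1/9 + i/6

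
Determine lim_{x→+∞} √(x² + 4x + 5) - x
This is an ∞ − ∞ indeterminate form.
Multiply and divide by the conjugate √(x²+4x + 5) + x; the x² terms cancel, leaving (4x + 5)/(√(x²+4x + 5)+x) → 4/2 = 2.
Limit = 2.

Final answer: 2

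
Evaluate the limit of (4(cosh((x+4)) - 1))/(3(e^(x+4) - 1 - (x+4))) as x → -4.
Both numerator and denominator → 0 as x → -4; this is a 0/0 indeterminate form.
Expand each to leading order near x = -4: numerator ~ 2·(x + 4)^2, denominator ~ 3·(x + 4)^2/2.
The limit of the ratio is 4/3.

Final answer: 4/3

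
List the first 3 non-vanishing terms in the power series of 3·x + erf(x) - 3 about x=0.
-2·x^3/(3·√(π)) + x·(2/√(π) + 3) - 3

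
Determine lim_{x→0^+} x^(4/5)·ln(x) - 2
The product is a 0·∞ indeterminate form at x → 0⁺.
Rewrite the product as ln(x) / x^(-4/5) and apply L'Hôpital, or use the standard hierarchy x^(-4/5) ≫ |ln x| as x → 0⁺.
The indeterminate product → 0, so the limit = -2.

Final answer: -2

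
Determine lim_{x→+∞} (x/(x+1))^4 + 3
As x → +∞: x/(x+1) = 1/(1 + 1/x) → 1, and the 4th power of a limit-1 base also → 1; with the additive constant, 1 + 3 = 4.
Limit = 4.

Final answer: 4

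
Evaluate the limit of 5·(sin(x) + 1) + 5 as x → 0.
Direct substitution at x = 0 gives 10.

Final answer: 10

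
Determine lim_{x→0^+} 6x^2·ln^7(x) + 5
The product is a 0·∞ indeterminate form at x → 0⁺.
Rewrite the product as 6·ln^7(x) / x^(-2) and apply L'Hôpital, or use the standard hierarchy x^(-2) ≫ |ln x|^7 as x → 0⁺.
The indeterminate product → 0, so the limit = 5.

Final answer: 5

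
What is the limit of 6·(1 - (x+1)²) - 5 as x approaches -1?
Direct substitution at x = -1 gives 1.

Final answer: 1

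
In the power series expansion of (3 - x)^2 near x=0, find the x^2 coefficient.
Expand to order 2: (3 - x)^2 = x^2 - 6·x + 9 + O(x^3).
The coefficient of x^2 is 1.

Final answer: 1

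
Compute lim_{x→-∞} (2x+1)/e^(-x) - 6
The quotient is an ∞/∞ indeterminate form as x → -∞.
Compare growth rates of the dominant terms (exponentials ≫ polynomials ≫ logarithms), or apply L'Hôpital's rule; the quotient → 0.
Adding the constant: 0 - 6 = -6. Limit = -6.

Final answer: -6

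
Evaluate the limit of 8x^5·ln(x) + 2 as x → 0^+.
The product is a 0·∞ indeterminate form at x → 0⁺.
Rewrite the product as 8·ln(x) / x^(-5) and apply L'Hôpital, or use the standard hierarchy x^(-5) ≫ |ln x| as x → 0⁺.
The indeterminate product → 0, so the limit = 2.

Final answer: 2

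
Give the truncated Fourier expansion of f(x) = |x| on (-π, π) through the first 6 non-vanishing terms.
-4·cos(x)/π - 4·cos(3·x)/(9·π) - 4·cos(5·x)/(25·π) - 4·cos(7·x)/(49·π) - 4·cos(9·x)/(81·π) + π/2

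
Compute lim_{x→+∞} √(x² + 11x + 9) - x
This is an ∞ − ∞ indeterminate form.
Multiply and divide by the conjugate √(x²+11x + 9) + x; the x² terms cancel, leaving (11x + 9)/(√(x²+11x + 9)+x) → 11/2.
Limit = 11/2.

Final answer: 11/2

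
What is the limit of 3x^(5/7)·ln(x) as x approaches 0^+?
This is a 0·∞ indeterminate form at x → 0⁺.
Rewrite the product as 3·ln(x) / x^(-5/7) and apply L'Hôpital, or use the standard hierarchy x^(-5/7) ≫ |ln x| as x → 0⁺.
The indeterminate product → 0, so the limit = 0.

Final answer: 0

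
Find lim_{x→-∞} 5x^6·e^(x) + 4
The product is a 0·∞ indeterminate form at x → -∞.
Rewrite the product as 5x^6 / e^(-x) (an ∞/∞ form) and apply L'Hôpital, or use the standard hierarchy e^(|x|) ≫ |x^6| as x → -∞.
The indeterminate product → 0, so the limit = 4.

Final answer: 4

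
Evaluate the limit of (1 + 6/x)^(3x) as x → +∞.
As x → +∞: write (1 + 6/x)^(3x) = ((1 + 6/x)^x)^3 → (e^6)^3 = e^18.
Limit = e^(18).

Final answer: e^(18)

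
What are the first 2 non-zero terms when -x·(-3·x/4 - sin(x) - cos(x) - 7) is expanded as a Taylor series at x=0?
7·x^2/4 + 8·x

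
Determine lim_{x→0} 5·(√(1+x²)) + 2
Direct substitution at x = 0 gives 7.

Final answer: 7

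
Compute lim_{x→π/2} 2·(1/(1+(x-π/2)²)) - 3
Direct substitution at x = π/2 gives -1.

Final answer: -1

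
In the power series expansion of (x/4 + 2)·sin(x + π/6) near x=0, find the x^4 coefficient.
Expand to order 4: (x/4 + 2)·sin(x + π/6) = x^4·(1/24 - √(3)/48) + x^3·(-√(3)/6 - 1/16) + x^2·(-1/2 + √(3)/8) + x·(1/8 + √(3)) + 1 + O(x^5).
The coefficient of x^4 is 1/24 - √(3)/48.

Final answer: 1/24 - √(3)/48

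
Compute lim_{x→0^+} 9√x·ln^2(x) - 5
The product is a 0·∞ indeterminate form at x → 0⁺.
Rewrite the product as 9·ln^2(x) / x^(-1/2) and apply L'Hôpital, or use the standard hierarchy x^(-1/2) ≫ |ln x|^2 as x → 0⁺.
The indeterminate product → 0, so the limit = -5.

Final answer: -5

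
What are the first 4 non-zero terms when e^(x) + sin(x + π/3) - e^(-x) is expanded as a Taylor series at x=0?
x^3/4 - √(3)·x^2/4 + 5·x/2 + √(3)/2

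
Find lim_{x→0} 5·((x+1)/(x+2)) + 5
Direct substitution at x = 0 gives 15/2.

Final answer: 15/2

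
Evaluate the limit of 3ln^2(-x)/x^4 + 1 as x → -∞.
The quotient is an ∞/∞ indeterminate form as x → -∞.
Compare growth rates of the dominant terms (exponentials ≫ polynomials ≫ logarithms), or apply L'Hôpital's rule; the quotient → 0.
Adding the constant: 0 + 1 = 1. Limit = 1.

Final answer: 1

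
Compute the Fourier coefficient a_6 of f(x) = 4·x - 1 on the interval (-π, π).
a_6 = (1/π) ∫_{-π}^{π} f(x)·cos(6x) dx.
Evaluate the integral (use parity and integration by parts as needed): a_6 = 0.

Final answer: 0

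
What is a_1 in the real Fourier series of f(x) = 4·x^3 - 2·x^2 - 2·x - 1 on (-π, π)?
a_1 = (1/π) ∫_{-π}^{π} f(x)·cos(1x) dx.
Evaluate the integral (use parity and integration by parts as needed): a_1 = 8.

Final answer: 8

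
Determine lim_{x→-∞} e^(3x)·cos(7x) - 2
Evaluate the dominant behaviour as x → -∞; each term tends to a finite value or vanishes.
Limit = -2.

Final answer: -2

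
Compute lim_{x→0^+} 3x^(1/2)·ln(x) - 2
The product is a 0·∞ indeterminate form at x → 0⁺.
Rewrite the product as 3·ln(x) / x^(-1/2) and apply L'Hôpital, or use the standard hierarchy x^(-1/2) ≫ |ln x| as x → 0⁺.
The indeterminate product → 0, so the limit = -2.

Final answer: -2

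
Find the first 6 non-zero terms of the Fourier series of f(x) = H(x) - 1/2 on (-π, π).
2·sin(x)/π + 2·sin(3·x)/(3·π) + 2·sin(5·x)/(5·π) + 2·sin(7·x)/(7·π) + 2·sin(9·x)/(9·π) + 2·sin(11·x)/(11·π)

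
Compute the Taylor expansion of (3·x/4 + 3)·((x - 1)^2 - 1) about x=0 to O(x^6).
3·x^3/4 + 3·x^2/2 - 6·x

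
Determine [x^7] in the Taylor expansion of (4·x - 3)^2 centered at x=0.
Expand to order 7: (4·x - 3)^2 = 16·x^2 - 24·x + 9 + O(x^8).
The coefficient of x^7 is 0.

Final answer: 0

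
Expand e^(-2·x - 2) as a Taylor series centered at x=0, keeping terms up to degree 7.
-8·x^7·e^(-2)/315 + 4·x^6·e^(-2)/45 - 4·x^5·e^(-2)/15 + 2·x^4·e^(-2)/3 - 4·x^3·e^(-2)/3 + 2·x^2·e^(-2) - 2·x·e^(-2) + e^(-2)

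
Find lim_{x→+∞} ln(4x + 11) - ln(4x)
This is an ∞ − ∞ indeterminate form.
Combine the logarithms: ln(4x+11) − ln(4x) = ln((4x+11)/(4x)) = ln(1 + 11/(4x)) → ln(1) = 0.
Limit = 0.

Final answer: 0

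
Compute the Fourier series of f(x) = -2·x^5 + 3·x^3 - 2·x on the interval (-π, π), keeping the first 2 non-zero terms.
(-520 - 4·π^4 + 86·π^2)·sin(x) + (-13·π^2 + 43/2 + 2·π^4)·sin(2·x)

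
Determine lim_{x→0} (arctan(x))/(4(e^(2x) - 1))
Both numerator and denominator → 0 as x → 0; this is a 0/0 indeterminate form.
Expand each to leading order near x = 0: numerator ~ x, denominator ~ 8·x.
The limit of the ratio is 1/8.

Final answer: 1/8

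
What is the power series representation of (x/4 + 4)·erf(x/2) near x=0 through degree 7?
-x^7/(672·√(π)) + x^6/(640·√(π)) + x^5/(40·√(π)) - x^4/(48·√(π)) - x^3/(3·√(π)) + x^2/(4·√(π)) + 4·x/√(π)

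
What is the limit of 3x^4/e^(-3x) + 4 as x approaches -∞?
The quotient is an ∞/∞ indeterminate form as x → -∞.
Compare growth rates of the dominant terms (exponentials ≫ polynomials ≫ logarithms), or apply L'Hôpital's rule; the quotient → 0.
Adding the constant: 0 + 4 = 4. Limit = 4.

Final answer: 4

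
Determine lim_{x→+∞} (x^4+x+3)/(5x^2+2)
This is an ∞/∞ indeterminate form as x → +∞.
Divide numerator and denominator by x^4 and let the lower-order terms vanish; the numerator's degree 4 exceeds the denominator's degree 2, so the quotient diverges.
Limit = ∞.

Final answer: ∞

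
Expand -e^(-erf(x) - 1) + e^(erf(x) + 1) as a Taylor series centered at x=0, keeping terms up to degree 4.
x^4·(-4·e/(3·π) - 2·e^(-1)/(3·π^2) + 4·e^(-1)/(3·π) + 2·e/(3·π^2)) + x^3·(-2·e/(3·√(π)) - 2·e^(-1)/(3·√(π)) + 4·e^(-1)/(3·π^(3/2)) + 4·e/(3·π^(3/2))) + x^2·(-2·e^(-1)/π + 2·e/π) + x·(2·e^(-1)/√(π) + 2·e/√(π)) - e^(-1) + e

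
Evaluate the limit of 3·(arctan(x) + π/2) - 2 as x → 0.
Direct substitution at x = 0 gives -2 + 3·π/2.

Final answer: -2 + 3·π/2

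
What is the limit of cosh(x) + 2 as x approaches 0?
Direct substitution at x = 0 gives 3.

Final answer: 3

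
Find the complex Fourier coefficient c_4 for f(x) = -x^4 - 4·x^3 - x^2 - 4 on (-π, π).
Compute the real Fourier coefficients first: a_4 = -π^2/2 - 1/16, b_4 = -3/4 + 2·π^2.
Then c_4 = (a_4 − i·b_4)/2 = -π^2/4 - 1/32 - i·π^2 + 3·i/8.

Final answer: -π^2/4 - 1/32 - i·π^2 + 3·i/8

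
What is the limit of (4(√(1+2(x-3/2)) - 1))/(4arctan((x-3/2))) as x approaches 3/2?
Both numerator and denominator → 0 as x → 3/2; this is a 0/0 indeterminate form.
Expand each to leading order near x = 3/2: numerator ~ 4·(x - 3/2), denominator ~ 4·(x - 3/2).
The limit of the ratio is 1.

Final answer: 1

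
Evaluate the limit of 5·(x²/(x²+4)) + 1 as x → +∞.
Evaluate the dominant behaviour as x → +∞; each term tends to a finite value or vanishes.
Limit = 6.

Final answer: 6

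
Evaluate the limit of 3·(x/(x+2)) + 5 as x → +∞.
Evaluate the dominant behaviour as x → +∞; each term tends to a finite value or vanishes.
Limit = 8.

Final answer: 8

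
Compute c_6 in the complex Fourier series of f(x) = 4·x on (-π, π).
Compute the real Fourier coefficients first: a_6 = 0, b_6 = -4/3.
Then c_6 = (a_6 − i·b_6)/2 = 2·i/3.

Final answer: 2·i/3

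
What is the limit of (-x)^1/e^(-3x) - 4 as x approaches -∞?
The quotient is an ∞/∞ indeterminate form as x → -∞.
Compare growth rates of the dominant terms (exponentials ≫ polynomials ≫ logarithms), or apply L'Hôpital's rule; the quotient → 0.
Adding the constant: 0 - 4 = -4. Limit = -4.

Final answer: -4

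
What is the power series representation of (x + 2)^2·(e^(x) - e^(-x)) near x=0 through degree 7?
23·x^7/1260 + x^6/15 + 2·x^5/5 + 4·x^4/3 + 10·x^3/3 + 8·x^2 + 8·x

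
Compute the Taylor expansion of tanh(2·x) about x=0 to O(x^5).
-8·x^3/3 + 2·x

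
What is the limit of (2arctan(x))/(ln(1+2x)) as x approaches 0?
Both numerator and denominator → 0 as x → 0; this is a 0/0 indeterminate form.
Expand each to leading order near x = 0: numerator ~ 2·x, denominator ~ 2·x.
The limit of the ratio is 1.

Final answer: 1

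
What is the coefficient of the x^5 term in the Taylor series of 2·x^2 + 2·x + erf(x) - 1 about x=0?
Expand to order 5: 2·x^2 + 2·x + erf(x) - 1 = x^5/(5·√(π)) - 2·x^3/(3·√(π)) + 2·x^2 + x·(2/√(π) + 2) - 1 + O(x^6).
The coefficient of x^5 is 1/(5·√(π)).

Final answer: 1/(5·√(π))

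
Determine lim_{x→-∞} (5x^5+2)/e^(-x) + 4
The quotient is an ∞/∞ indeterminate form as x → -∞.
Compare growth rates of the dominant terms (exponentials ≫ polynomials ≫ logarithms), or apply L'Hôpital's rule; the quotient → 0.
Adding the constant: 0 + 4 = 4. Limit = 4.

Final answer: 4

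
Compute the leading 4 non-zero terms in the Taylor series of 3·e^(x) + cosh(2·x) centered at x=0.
x^3/2 + 7·x^2/2 + 3·x + 4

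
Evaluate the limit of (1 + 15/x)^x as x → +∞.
As x → +∞: this is the defining limit (1 + 15/x)^x → e^15.
Limit = e^(15).

Final answer: e^(15)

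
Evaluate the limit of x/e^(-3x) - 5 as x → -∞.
The quotient is an ∞/∞ indeterminate form as x → -∞.
Compare growth rates of the dominant terms (exponentials ≫ polynomials ≫ logarithms), or apply L'Hôpital's rule; the quotient → 0.
Adding the constant: 0 - 5 = -5. Limit = -5.

Final answer: -5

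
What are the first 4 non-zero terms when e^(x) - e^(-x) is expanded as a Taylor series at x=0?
x^7/2520 + x^5/60 + x^3/3 + 2·x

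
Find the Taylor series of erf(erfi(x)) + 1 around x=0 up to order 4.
x^3·(-16/(3·π^2) + 4/(3·π)) + 4·x/π + 1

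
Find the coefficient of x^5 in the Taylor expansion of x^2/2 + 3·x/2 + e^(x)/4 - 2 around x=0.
Expand to order 5: x^2/2 + 3·x/2 + e^(x)/4 - 2 = x^5/480 + x^4/96 + x^3/24 + 5·x^2/8 + 7·x/4 - 7/4 + O(x^6).
The coefficient of x^5 is 1/480.

Final answer: 1/480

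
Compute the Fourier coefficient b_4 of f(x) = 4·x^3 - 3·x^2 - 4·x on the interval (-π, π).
b_4 = (1/π) ∫_{-π}^{π} f(x)·sin(4x) dx.
Evaluate the integral (use parity and integration by parts as needed): b_4 = 11/4 - 2·π^2.

Final answer: 11/4 - 2·π^2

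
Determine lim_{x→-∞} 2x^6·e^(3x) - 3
The product is a 0·∞ indeterminate form at x → -∞.
Rewrite the product as 2x^6 / e^(-3x) (an ∞/∞ form) and apply L'Hôpital, or use the standard hierarchy e^(3|x|) ≫ |x^6| as x → -∞.
The indeterminate product → 0, so the limit = -3.

Final answer: -3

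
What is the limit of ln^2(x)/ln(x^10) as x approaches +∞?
This is an ∞/∞ indeterminate form as x → +∞.
Write ln(x^10) = 10·ln(x), reducing the quotient to ln(x)/10 → ∞.
Limit = ∞.

Final answer: ∞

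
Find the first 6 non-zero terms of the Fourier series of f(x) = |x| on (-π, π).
-4·cos(x)/π - 4·cos(3·x)/(9·π) - 4·cos(5·x)/(25·π) - 4·cos(7·x)/(49·π) - 4·cos(9·x)/(81·π) + π/2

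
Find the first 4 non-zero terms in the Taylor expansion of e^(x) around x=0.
x^3/6 + x^2/2 + x + 1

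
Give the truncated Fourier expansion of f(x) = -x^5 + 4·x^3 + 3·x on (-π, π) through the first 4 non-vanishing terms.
(-282 - 2·π^4 + 48·π^2)·sin(x) + (-9·π^2 + 21/2 + π^4)·sin(2·x) + (-2·π^4/3 - 62/81 + 112·π^2/27)·sin(3·x) + (-21·π^2/8 - 33/64 + π^4/2)·sin(4·x)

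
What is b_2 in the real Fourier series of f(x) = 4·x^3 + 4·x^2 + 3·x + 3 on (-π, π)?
b_2 = (1/π) ∫_{-π}^{π} f(x)·sin(2x) dx.
Evaluate the integral (use parity and integration by parts as needed): b_2 = 3 - 4·π^2.

Final answer: 3 - 4·π^2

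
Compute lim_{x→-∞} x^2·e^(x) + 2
The product is a 0·∞ indeterminate form at x → -∞.
Rewrite the product as x^2 / e^(-x) (an ∞/∞ form) and apply L'Hôpital, or use the standard hierarchy e^(|x|) ≫ |x^2| as x → -∞.
The indeterminate product → 0, so the limit = 2.

Final answer: 2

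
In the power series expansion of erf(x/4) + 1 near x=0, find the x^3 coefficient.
Expand to order 3: erf(x/4) + 1 = -x^3/(96·√(π)) + x/(2·√(π)) + 1 + O(x^4).
The coefficient of x^3 is -1/(96·√(π)).

Final answer: -1/(96·√(π))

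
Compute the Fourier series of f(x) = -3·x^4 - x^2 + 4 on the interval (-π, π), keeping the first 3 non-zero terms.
(-140 + 24·π^2)·cos(x) + (8 - 6·π^2)·cos(2·x) - 3·π^4/5 - π^2/3 + 4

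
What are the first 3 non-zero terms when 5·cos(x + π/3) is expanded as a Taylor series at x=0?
-5·x^2/4 - 5·√(3)·x/2 + 5/2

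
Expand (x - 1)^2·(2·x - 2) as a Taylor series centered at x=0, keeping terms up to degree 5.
2·x^3 - 6·x^2 + 6·x - 2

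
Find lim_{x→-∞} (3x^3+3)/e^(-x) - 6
The quotient is an ∞/∞ indeterminate form as x → -∞.
Compare growth rates of the dominant terms (exponentials ≫ polynomials ≫ logarithms), or apply L'Hôpital's rule; the quotient → 0.
Adding the constant: 0 - 6 = -6. Limit = -6.

Final answer: -6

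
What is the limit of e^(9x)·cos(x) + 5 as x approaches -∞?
Evaluate the dominant behaviour as x → -∞; each term tends to a finite value or vanishes.
Limit = 5.

Final answer: 5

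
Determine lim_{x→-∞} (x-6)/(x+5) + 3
Evaluate the dominant behaviour as x → -∞; each term tends to a finite value or vanishes.
Limit = 4.

Final answer: 4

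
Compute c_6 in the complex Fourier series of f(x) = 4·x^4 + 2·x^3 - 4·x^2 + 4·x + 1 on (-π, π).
Compute the real Fourier coefficients first: a_6 = -16/27 + 8·π^2/9, b_6 = -2·π^2/3 - 11/9.
Then c_6 = (a_6 − i·b_6)/2 = -8/27 + 4·π^2/9 + 11·i/18 + i·π^2/3.

Final answer: -8/27 + 4·π^2/9 + 11·i/18 + i·π^2/3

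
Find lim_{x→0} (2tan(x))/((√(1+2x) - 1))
Both numerator and denominator → 0 as x → 0; this is a 0/0 indeterminate form.
Expand each to leading order near x = 0: numerator ~ 2·x, denominator ~ x.
The limit of the ratio is 2.

Final answer: 2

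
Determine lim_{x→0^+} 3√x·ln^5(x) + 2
The product is a 0·∞ indeterminate form at x → 0⁺.
Rewrite the product as 3·ln^5(x) / x^(-1/2) and apply L'Hôpital, or use the standard hierarchy x^(-1/2) ≫ |ln x|^5 as x → 0⁺.
The indeterminate product → 0, so the limit = 2.

Final answer: 2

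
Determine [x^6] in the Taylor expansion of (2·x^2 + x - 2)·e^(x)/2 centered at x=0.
Expand to order 6: (2·x^2 + x - 2)·e^(x)/2 = 2·x^6/45 + 43·x^5/240 + 13·x^4/24 + 13·x^3/12 + x^2 - x/2 - 1 + O(x^7).
The coefficient of x^6 is 2/45.

Final answer: 2/45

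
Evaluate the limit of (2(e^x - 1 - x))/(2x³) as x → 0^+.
Both numerator and denominator → 0 as x → 0^+; this is a 0/0 indeterminate form.
Expand each to leading order near x = 0: numerator ~ x^2, denominator ~ 2·x^3.
The limit of the ratio is ∞.

Final answer: ∞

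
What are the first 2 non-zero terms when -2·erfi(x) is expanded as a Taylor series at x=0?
-4·x^3/(3·√(π)) - 4·x/√(π)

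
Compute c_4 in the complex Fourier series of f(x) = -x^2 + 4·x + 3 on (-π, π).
Compute the real Fourier coefficients first: a_4 = -1/4, b_4 = -2.
Then c_4 = (a_4 − i·b_4)/2 = -1/8 + i.

Final answer: -1/8 + i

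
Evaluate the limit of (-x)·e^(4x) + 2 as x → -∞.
The product is a 0·∞ indeterminate form at x → -∞.
Rewrite the product as (-x) / e^(-4x) (an ∞/∞ form) and apply L'Hôpital, or use the standard hierarchy e^(4|x|) ≫ |(-x)| as x → -∞.
The indeterminate product → 0, so the limit = 2.

Final answer: 2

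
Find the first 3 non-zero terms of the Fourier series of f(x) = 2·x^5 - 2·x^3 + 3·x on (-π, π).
(-84·π^2 + 4·π^4 + 510)·sin(x) + (-2·π^4 - 21 + 12·π^2)·sin(2·x) + (-116·π^2/27 + 394/81 + 4·π^4/3)·sin(3·x)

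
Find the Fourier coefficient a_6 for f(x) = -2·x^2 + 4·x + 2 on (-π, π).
a_6 = (1/π) ∫_{-π}^{π} f(x)·cos(6x) dx.
Evaluate the integral (use parity and integration by parts as needed): a_6 = -2/9.

Final answer: -2/9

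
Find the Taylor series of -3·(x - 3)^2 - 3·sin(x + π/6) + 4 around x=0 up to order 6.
x^6/480 - √(3)·x^5/80 - x^4/16 + √(3)·x^3/4 - 9·x^2/4 + x·(18 - 3·√(3)/2) - 49/2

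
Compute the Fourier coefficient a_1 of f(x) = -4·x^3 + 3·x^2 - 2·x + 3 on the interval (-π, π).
a_1 = (1/π) ∫_{-π}^{π} f(x)·cos(1x) dx.
Evaluate the integral (use parity and integration by parts as needed): a_1 = -12.

Final answer: -12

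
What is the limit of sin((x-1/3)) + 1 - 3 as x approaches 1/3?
Direct substitution at x = 1/3 gives -2.

Final answer: -2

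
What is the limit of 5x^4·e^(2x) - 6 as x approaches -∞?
The product is a 0·∞ indeterminate form at x → -∞.
Rewrite the product as 5x^4 / e^(-2x) (an ∞/∞ form) and apply L'Hôpital, or use the standard hierarchy e^(2|x|) ≫ |x^4| as x → -∞.
The indeterminate product → 0, so the limit = -6.

Final answer: -6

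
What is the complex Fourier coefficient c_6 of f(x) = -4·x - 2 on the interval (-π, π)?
Compute the real Fourier coefficients first: a_6 = 0, b_6 = 4/3.
Then c_6 = (a_6 − i·b_6)/2 = -2·i/3.

Final answer: -2·i/3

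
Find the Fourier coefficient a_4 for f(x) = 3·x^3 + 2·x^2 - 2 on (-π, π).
a_4 = (1/π) ∫_{-π}^{π} f(x)·cos(4x) dx.
Evaluate the integral (use parity and integration by parts as needed): a_4 = 1/2.

Final answer: 1/2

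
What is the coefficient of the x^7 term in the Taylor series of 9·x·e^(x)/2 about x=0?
Expand to order 7: 9·x·e^(x)/2 = x^7/160 + 3·x^6/80 + 3·x^5/16 + 3·x^4/4 + 9·x^3/4 + 9·x^2/2 + 9·x/2 + O(x^8).
The coefficient of x^7 is 1/160.

Final answer: 1/160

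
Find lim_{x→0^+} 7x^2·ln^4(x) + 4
The product is a 0·∞ indeterminate form at x → 0⁺.
Rewrite the product as 7·ln^4(x) / x^(-2) and apply L'Hôpital, or use the standard hierarchy x^(-2) ≫ |ln x|^4 as x → 0⁺.
The indeterminate product → 0, so the limit = 4.

Final answer: 4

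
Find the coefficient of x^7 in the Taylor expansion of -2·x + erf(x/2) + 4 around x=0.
Expand to order 7: -2·x + erf(x/2) + 4 = -x^7/(2688·√(π)) + x^5/(160·√(π)) - x^3/(12·√(π)) + x·(-2 + 1/√(π)) + 4 + O(x^8).
The coefficient of x^7 is -1/(2688·√(π)).

Final answer: -1/(2688·√(π))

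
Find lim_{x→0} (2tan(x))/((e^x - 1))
Both numerator and denominator → 0 as x → 0; this is a 0/0 indeterminate form.
Expand each to leading order near x = 0: numerator ~ 2·x, denominator ~ x.
The limit of the ratio is 2.

Final answer: 2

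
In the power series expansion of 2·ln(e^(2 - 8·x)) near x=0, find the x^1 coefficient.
Expand to order 1: 2·ln(e^(2 - 8·x)) = 4 - 16·x + O(x^2).
The coefficient of x^1 is -16.

Final answer: -16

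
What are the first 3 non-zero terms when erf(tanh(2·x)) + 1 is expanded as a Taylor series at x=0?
-32·x^3/(3·√(π)) + 4·x/√(π) + 1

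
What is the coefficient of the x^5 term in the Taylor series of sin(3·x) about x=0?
Expand to order 5: sin(3·x) = 81·x^5/40 - 9·x^3/2 + 3·x + O(x^6).
The coefficient of x^5 is 81/40.

Final answer: 81/40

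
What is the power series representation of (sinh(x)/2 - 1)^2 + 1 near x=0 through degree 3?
-x^3/6 + x^2/4 - x + 2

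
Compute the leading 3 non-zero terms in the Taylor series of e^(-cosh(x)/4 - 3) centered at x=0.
-x^4·e^(-13/4)/384 - x^2·e^(-13/4)/8 + e^(-13/4)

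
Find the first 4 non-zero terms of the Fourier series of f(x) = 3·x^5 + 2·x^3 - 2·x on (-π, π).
(-116·π^2 + 6·π^4 + 692)·sin(x) + (-3·π^4 - 35/2 + 13·π^2)·sin(2·x) + (-28·π^2/9 + 20/27 + 2·π^4)·sin(3·x) + (-3·π^4/2 + 43/64 + 7·π^2/8)·sin(4·x)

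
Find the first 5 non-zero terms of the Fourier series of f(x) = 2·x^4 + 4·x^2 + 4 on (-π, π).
(80 - 16·π^2)·cos(x) + (-2 + 4·π^2)·cos(2·x) + (-16·π^2/9 - 16/27)·cos(3·x) + (5/8 + π^2)·cos(4·x) + 4 + 4·π^2/3 + 2·π^4/5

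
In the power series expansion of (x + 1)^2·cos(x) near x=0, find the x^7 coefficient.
Expand to order 7: (x + 1)^2·cos(x) = -x^7/360 + 29·x^6/720 + x^5/12 - 11·x^4/24 - x^3 + x^2/2 + 2·x + 1 + O(x^8).
The coefficient of x^7 is -1/360.

Final answer: -1/360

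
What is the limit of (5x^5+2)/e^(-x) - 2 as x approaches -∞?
The quotient is an ∞/∞ indeterminate form as x → -∞.
Compare growth rates of the dominant terms (exponentials ≫ polynomials ≫ logarithms), or apply L'Hôpital's rule; the quotient → 0.
Adding the constant: 0 - 2 = -2. Limit = -2.

Final answer: -2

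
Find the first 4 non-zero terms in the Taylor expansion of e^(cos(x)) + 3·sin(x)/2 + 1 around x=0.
-x^3/4 - e·x^2/2 + 3·x/2 + 1 + e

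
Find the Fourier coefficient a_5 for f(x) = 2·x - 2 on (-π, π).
a_5 = (1/π) ∫_{-π}^{π} f(x)·cos(5x) dx.
Evaluate the integral (use parity and integration by parts as needed): a_5 = 0.

Final answer: 0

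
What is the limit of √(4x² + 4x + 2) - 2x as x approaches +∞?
As x → +∞: multiply by the conjugate to get (4x+2)/(√(4x²+4x+2)+2x); the denominator ~ 4x, so the limit is 4/4 = 1.
Limit = 1.

Final answer: 1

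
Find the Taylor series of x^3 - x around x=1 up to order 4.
2·(x - 1) + 3·(x - 1)^2 + (x - 1)^3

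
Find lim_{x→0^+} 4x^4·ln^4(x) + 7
The product is a 0·∞ indeterminate form at x → 0⁺.
Rewrite the product as 4·ln^4(x) / x^(-4) and apply L'Hôpital, or use the standard hierarchy x^(-4) ≫ |ln x|^4 as x → 0⁺.
The indeterminate product → 0, so the limit = 7.

Final answer: 7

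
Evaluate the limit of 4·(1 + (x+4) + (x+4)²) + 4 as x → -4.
Direct substitution at x = -4 gives 8.

Final answer: 8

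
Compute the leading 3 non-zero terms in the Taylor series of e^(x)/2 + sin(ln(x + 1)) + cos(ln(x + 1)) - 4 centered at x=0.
-3·x^2/4 + 3·x/2 - 5/2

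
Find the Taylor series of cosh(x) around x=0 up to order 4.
x^4/24 + x^2/2 + 1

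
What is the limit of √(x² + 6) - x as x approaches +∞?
This is an ∞ − ∞ indeterminate form.
Multiply and divide by the conjugate √(x²+6) + x; the x² terms cancel, leaving 6/(√(x²+6)+x) → 0.
Limit = 0.

Final answer: 0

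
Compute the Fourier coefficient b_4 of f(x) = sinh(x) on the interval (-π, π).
b_4 = (1/π) ∫_{-π}^{π} f(x)·sin(4x) dx.
Evaluate the integral (use parity and integration by parts as needed): b_4 = -8·sinh(π)/(17·π).

Final answer: -8·sinh(π)/(17·π)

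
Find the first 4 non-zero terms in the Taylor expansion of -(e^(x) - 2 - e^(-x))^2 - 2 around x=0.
4·x^3/3 - 4·x^2 + 8·x - 6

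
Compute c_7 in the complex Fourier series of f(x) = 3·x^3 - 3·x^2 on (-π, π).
Compute the real Fourier coefficients first: a_7 = 12/49, b_7 = -36/343 + 6·π^2/7.
Then c_7 = (a_7 − i·b_7)/2 = 6/49 - 3·i·π^2/7 + 18·i/343.

Final answer: 6/49 - 3·i·π^2/7 + 18·i/343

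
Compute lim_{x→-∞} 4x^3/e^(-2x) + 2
The quotient is an ∞/∞ indeterminate form as x → -∞.
Compare growth rates of the dominant terms (exponentials ≫ polynomials ≫ logarithms), or apply L'Hôpital's rule; the quotient → 0.
Adding the constant: 0 + 2 = 2. Limit = 2.

Final answer: 2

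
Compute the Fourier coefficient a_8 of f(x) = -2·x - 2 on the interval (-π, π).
a_8 = (1/π) ∫_{-π}^{π} f(x)·cos(8x) dx.
Evaluate the integral (use parity and integration by parts as needed): a_8 = 0.

Final answer: 0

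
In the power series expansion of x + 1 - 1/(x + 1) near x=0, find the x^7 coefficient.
Expand to order 7: x + 1 - 1/(x + 1) = x^7 - x^6 + x^5 - x^4 + x^3 - x^2 + 2·x + O(x^8).
The coefficient of x^7 is 1.

Final answer: 1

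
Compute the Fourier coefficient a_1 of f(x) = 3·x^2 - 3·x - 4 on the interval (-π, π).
a_1 = (1/π) ∫_{-π}^{π} f(x)·cos(1x) dx.
Evaluate the integral (use parity and integration by parts as needed): a_1 = -12.

Final answer: -12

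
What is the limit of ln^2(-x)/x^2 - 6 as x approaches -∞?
The quotient is an ∞/∞ indeterminate form as x → -∞.
Compare growth rates of the dominant terms (exponentials ≫ polynomials ≫ logarithms), or apply L'Hôpital's rule; the quotient → 0.
Adding the constant: 0 - 6 = -6. Limit = -6.

Final answer: -6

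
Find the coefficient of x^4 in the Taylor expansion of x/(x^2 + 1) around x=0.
Expand to order 4: x/(x^2 + 1) = -x^3 + x + O(x^5).
The coefficient of x^4 is 0.

Final answer: 0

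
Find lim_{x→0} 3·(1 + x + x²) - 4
Direct substitution at x = 0 gives -1.

Final answer: -1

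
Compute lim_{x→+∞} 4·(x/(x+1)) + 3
Evaluate the dominant behaviour as x → +∞; each term tends to a finite value or vanishes.
Limit = 7.

Final answer: 7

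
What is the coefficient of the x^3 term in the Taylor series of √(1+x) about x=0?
Expand to order 3: √(1+x) = x^3/16 - x^2/8 + x/2 + 1 + O(x^4).
The coefficient of x^3 is 1/16.

Final answer: 1/16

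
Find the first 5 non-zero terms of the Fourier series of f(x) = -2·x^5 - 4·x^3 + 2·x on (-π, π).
(-428 - 4·π^4 + 72·π^2)·sin(x) + (-6·π^2 + 7 + 2·π^4)·sin(2·x) + (-4·π^4/3 + 92/81 + 8·π^2/27)·sin(3·x) + (-41/32 + 3·π^2/4 + π^4)·sin(4·x) + (-4·π^4/5 - 24·π^2/25 + 644/625)·sin(5·x)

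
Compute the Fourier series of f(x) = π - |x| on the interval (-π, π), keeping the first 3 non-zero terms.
4·cos(x)/π + 4·cos(3·x)/(9·π) + π/2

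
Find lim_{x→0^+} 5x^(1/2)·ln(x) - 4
The product is a 0·∞ indeterminate form at x → 0⁺.
Rewrite the product as 5·ln(x) / x^(-1/2) and apply L'Hôpital, or use the standard hierarchy x^(-1/2) ≫ |ln x| as x → 0⁺.
The indeterminate product → 0, so the limit = -4.

Final answer: -4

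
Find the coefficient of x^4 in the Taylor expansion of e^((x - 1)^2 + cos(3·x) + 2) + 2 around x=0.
Expand to order 4: e^((x - 1)^2 + cos(3·x) + 2) + 2 = 19·x^4·e^(4)/6 + 17·x^3·e^(4)/3 - 3·x^2·e^(4)/2 - 2·x·e^(4) + 2 + e^(4) + O(x^5).
The coefficient of x^4 is 19·e^(4)/6.

Final answer: 19·e^(4)/6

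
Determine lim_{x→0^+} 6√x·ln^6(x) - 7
The product is a 0·∞ indeterminate form at x → 0⁺.
Rewrite the product as 6·ln^6(x) / x^(-1/2) and apply L'Hôpital, or use the standard hierarchy x^(-1/2) ≫ |ln x|^6 as x → 0⁺.
The indeterminate product → 0, so the limit = -7.

Final answer: -7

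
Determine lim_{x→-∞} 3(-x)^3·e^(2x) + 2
The product is a 0·∞ indeterminate form at x → -∞.
Rewrite the product as 3(-x)^3 / e^(-2x) (an ∞/∞ form) and apply L'Hôpital, or use the standard hierarchy e^(2|x|) ≫ |(-x)^3| as x → -∞.
The indeterminate product → 0, so the limit = 2.

Final answer: 2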